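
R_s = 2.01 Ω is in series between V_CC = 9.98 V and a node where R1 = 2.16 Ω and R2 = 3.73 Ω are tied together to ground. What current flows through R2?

I ≈ 1.08 A

Combine the parallel branches: R_p = (1/2.16 + 1/3.73)⁻¹ = 1.368 Ω.
Node voltage V_A = V_CC · R_p/(R_s + R_p) = 9.98 × 0.4050 = 4.041 V.
Branch current I = V_A/R2 = 4.041/3.73 = 1.083 A.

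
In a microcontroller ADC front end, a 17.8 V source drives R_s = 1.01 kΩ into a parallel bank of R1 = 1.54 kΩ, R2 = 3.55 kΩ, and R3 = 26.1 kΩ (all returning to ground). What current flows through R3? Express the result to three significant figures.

I ≈ 0.345 mA

Parallel bank: R_p = 1/(1/1.54 + 1/3.55 + 1/26.1) = 1.032 kΩ.
V_A = 17.8 × 1.032/2.042 = 8.994 V.
I(R3) = V_A / R3 = 8.994/26.1 = 0.3446 mA.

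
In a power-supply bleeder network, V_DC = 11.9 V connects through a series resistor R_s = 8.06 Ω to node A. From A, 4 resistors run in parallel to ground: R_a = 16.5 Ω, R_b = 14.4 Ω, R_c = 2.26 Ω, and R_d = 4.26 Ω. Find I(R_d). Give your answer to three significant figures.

Combine the parallel branches: R_p = (1/16.5 + 1/14.4 + 1/2.26 + 1/4.26)⁻¹ = 1.239 Ω.
V_A = 11.9 × 1.239/9.299 = 1.585 V.
I(R_d) = V_A / R_d = 1.585/4.26 = 0.3721 A.
(Equivalently: I_total = 1.280 A, then current-divider fraction G_k/ΣG = 0.2908.)

I ≈ 0.372 A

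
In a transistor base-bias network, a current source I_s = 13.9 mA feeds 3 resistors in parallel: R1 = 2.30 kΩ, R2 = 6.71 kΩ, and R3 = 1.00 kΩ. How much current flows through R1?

Total conductance ΣG = 1/2.30 + 1/6.71 + 1/1.00 = 1.584 (units of 1/kΩ).
R1 takes the fraction G_k/ΣG = 0.4348/1.584 = 0.2745, so I = 13.9 × 0.2745 = 3.816 mA.

I ≈ 3.82 mA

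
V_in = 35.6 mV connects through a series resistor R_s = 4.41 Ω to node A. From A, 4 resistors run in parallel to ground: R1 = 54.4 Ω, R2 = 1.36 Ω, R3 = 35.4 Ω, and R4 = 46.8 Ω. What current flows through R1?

I ≈ 0.144 mA

Combine the parallel branches: R_p = (1/54.4 + 1/1.36 + 1/35.4 + 1/46.8)⁻¹ = 1.245 Ω.
V_A by voltage divider: V_A = 35.6 × 1.245/(4.41 + 1.245) = 7.837 mV.
I(R1) = V_A / R1 = 7.837/54.4 = 0.1441 mA.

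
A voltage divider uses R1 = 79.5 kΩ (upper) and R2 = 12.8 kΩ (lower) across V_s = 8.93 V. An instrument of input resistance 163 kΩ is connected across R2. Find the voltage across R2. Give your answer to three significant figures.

The load sits in parallel with R2, giving an effective lower resistance R2' = R2·R_L/(R2+R_L) = 11.87 kΩ.
Now apply the divider: V_out = 8.93 × 0.1299 = 1.160 V.

V_out ≈ 1.16 V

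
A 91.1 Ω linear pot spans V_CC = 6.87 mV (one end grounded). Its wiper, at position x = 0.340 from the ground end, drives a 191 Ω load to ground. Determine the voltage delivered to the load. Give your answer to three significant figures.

Lower segment x·R_p = 30.97 Ω; upper segment (1−x)·R_p = 60.13 Ω.
R_L loads the lower segment: effective lower R = 26.65 Ω.
V_out = 6.87 × 26.65/(60.13 + 26.65) = 2.110 mV.

V_out ≈ 2.11 mV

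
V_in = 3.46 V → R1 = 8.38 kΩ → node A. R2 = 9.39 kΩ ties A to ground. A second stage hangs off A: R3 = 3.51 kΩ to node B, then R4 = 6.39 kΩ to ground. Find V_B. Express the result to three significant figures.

V_B ≈ 0.815 V

Node A sees R2 in parallel with the series input of stage 2, R3 + R4 = 9.900 kΩ.
Effective lower resistance at A: R2 ‖ 9.900 = 4.819 kΩ.
First divider: V_A = V_in · 4.819/(8.38 + 4.819) = 1.263 V.
V_B = V_A × 0.6455 = 0.8154 V.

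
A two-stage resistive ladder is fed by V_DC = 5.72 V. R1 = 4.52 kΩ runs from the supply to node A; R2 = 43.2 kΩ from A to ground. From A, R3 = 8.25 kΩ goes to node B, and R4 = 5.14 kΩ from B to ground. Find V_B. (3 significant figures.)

V_B ≈ 1.52 V

Looking into the second stage from A: R3 + R4 = 13.39 kΩ appears in parallel with R2.
R2 ‖ (R3+R4) = 10.22 kΩ.
First divider: V_A = V_DC · 10.22/(4.52 + 10.22) = 3.966 V.
Then the unloaded second divider: V_B = V_A × R4/(R3+R4) = 3.966 × 0.3839 = 1.522 V.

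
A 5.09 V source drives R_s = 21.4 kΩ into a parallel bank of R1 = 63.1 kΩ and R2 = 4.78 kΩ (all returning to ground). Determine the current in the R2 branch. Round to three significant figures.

I ≈ 0.183 mA

Combine the parallel branches: R_p = (1/63.1 + 1/4.78)⁻¹ = 4.443 kΩ.
V_A by voltage divider: V_A = 5.09 × 4.443/(21.4 + 4.443) = 0.8752 V.
Branch current I = V_A/R2 = 0.8752/4.78 = 0.1831 mA.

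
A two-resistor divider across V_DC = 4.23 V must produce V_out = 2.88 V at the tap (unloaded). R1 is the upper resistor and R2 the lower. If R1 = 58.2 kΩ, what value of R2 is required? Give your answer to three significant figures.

Required fraction k = V_out/V_DC = 0.6809.
Rearranging, R2 = R1·k/(1−k) = 58.2 × 2.133 = 124.2 kΩ.

R2 ≈ 124 kΩ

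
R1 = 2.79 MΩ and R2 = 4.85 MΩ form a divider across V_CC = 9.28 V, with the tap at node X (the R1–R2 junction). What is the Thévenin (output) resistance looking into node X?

R_th ≈ 1.77 MΩ

With V_CC suppressed (replaced by a short), R_th = R1 ‖ R2 = (2.790 × 4.85)/(2.790 + 4.85) = 1.771 MΩ.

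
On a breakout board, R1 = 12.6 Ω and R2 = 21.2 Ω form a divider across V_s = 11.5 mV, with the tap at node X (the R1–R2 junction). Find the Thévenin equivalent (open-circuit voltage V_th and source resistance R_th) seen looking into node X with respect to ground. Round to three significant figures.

Open-circuit (no load on X): V_th = V_s · R2/(R1 + R2) = 11.5 × 21.2/(12.60 + 21.2) = 7.213 mV.
With V_s suppressed (replaced by a short), R_th = R1 ‖ R2 = (12.60 × 21.2)/(12.60 + 21.2) = 7.903 Ω.

V_th ≈ 7.21 mV, R_th ≈ 7.90 Ω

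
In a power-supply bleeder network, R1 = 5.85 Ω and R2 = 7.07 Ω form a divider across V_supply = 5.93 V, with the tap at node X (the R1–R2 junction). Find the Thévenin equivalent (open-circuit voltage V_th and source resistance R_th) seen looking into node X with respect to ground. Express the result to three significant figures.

Open-circuit (no load on X): V_th = V_supply · R2/(R1 + R2) = 5.93 × 7.07/(5.850 + 7.07) = 3.245 V.
With V_supply suppressed (replaced by a short), R_th = R1 ‖ R2 = (5.850 × 7.07)/(5.850 + 7.07) = 3.201 Ω.

V_th ≈ 3.24 V, R_th ≈ 3.20 Ω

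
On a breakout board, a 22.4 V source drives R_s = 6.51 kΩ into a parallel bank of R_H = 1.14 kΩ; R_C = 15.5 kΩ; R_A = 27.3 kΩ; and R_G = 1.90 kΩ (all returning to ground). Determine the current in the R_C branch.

Equivalent of the parallel group: R_p = 0.6646 kΩ.
V_A by voltage divider: V_A = 22.4 × 0.6646/(6.51 + 0.6646) = 2.075 V.
I(R_C) = V_A / R_C = 2.075/15.5 = 0.1339 mA.

I ≈ 0.134 mA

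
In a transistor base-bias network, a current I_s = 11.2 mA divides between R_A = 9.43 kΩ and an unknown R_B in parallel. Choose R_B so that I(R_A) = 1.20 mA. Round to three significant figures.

R_B ≈ 1.13 kΩ

The fraction through R_A equals R_B/(R_A+R_B).
With f = 0.1071, R_B = R_A · f/(1−f) = 9.43 × 0.1200 = 1.132 kΩ.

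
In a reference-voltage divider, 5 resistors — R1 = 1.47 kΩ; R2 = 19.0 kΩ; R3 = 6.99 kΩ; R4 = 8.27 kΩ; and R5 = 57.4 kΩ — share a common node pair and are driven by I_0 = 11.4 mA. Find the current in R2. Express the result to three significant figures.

I ≈ 0.592 mA

Conductances: ΣG = 1/1.47 + 1/19.0 + 1/6.99 + 1/8.27 + 1/57.4 = 1.014 (1/kΩ).
Current divider: I(R2) = I_0 · G_k/ΣG = 11.4 × (0.05263/1.014) = 11.4 × 0.05189 = 0.5915 mA.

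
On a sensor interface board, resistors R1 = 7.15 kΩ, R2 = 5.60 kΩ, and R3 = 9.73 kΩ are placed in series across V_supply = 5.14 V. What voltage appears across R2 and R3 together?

V ≈ 3.51 V

ΣR = 7.15 + 5.60 + 9.73 = 22.48 kΩ.
R_{R2..R3} = 5.60 + 9.73 = 15.33 kΩ.
Voltage divider: V = V_supply · (15.33 / 22.48) = 5.14 × 0.6819 = 3.505 V.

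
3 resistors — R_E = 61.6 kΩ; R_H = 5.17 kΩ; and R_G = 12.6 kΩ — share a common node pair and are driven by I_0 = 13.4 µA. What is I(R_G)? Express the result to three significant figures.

I ≈ 3.68 µA

Total conductance ΣG = 1/61.6 + 1/5.17 + 1/12.6 = 0.2890 (units of 1/kΩ).
By the current-divider rule, I = I_0 · G_k/ΣG = 13.4 × 0.2746 = 3.680 µA.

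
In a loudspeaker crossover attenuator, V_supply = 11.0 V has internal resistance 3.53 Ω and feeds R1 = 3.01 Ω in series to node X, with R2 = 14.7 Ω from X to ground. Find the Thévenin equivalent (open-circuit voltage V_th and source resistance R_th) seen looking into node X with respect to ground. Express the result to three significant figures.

V_th ≈ 7.61 V, R_th ≈ 4.53 Ω

R1' = 3.53 + 3.01 = 6.540 Ω (source resistance + R1).
Open-circuit (no load on X): V_th = V_supply · R2/(R1' + R2) = 11.0 × 14.7/(6.540 + 14.7) = 7.613 V.
Zeroing V_supply shorts the top of R1' to ground, so R_th = R1' ‖ R2 = 4.526 Ω.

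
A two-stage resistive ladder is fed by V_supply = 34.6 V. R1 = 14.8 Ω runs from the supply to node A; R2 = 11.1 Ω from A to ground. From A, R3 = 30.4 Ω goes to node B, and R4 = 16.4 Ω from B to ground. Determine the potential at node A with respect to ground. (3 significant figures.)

Node A sees R2 in parallel with the series input of stage 2, R3 + R4 = 46.80 Ω.
Effective lower resistance at A: R2 ‖ 46.80 = 8.972 Ω.
V_A = 34.6 × 8.972/(14.8 + 8.972) = 13.06 V.

V_A ≈ 13.1 V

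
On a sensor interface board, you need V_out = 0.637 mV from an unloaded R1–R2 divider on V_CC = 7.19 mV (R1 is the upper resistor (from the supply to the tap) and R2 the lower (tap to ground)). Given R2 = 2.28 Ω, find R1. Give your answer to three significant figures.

R1 ≈ 23.5 Ω

Required fraction k = V_out/V_CC = 0.08860.
Rearranging, R1 = R2·(1−k)/k = 2.28 × 10.29 = 23.46 Ω.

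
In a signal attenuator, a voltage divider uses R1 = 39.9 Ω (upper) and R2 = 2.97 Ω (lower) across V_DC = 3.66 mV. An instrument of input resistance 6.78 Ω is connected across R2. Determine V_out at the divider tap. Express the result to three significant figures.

V_out ≈ 0.180 mV

The load sits in parallel with R2, giving an effective lower resistance R2' = R2·R_L/(R2+R_L) = 2.065 Ω.
Then V_out = V_DC · R2'/(R1 + R2') = 3.66 × 2.065/41.97 = 0.1801 mV.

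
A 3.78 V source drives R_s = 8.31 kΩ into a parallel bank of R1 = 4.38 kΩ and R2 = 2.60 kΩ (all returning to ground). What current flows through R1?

I ≈ 0.142 mA

Combine the parallel branches: R_p = (1/4.38 + 1/2.60)⁻¹ = 1.632 kΩ.
V_A by voltage divider: V_A = 3.78 × 1.632/(8.31 + 1.632) = 0.6203 V.
I(R1) = V_A / R1 = 0.6203/4.38 = 0.1416 mA.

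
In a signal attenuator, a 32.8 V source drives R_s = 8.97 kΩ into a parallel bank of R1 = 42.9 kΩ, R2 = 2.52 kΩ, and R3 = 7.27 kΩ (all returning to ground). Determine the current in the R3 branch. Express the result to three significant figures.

Parallel bank: R_p = 1/(1/42.9 + 1/2.52 + 1/7.27) = 1.793 kΩ.
V_A = 32.8 × 1.793/10.76 = 5.464 V.
I(R3) = V_A / R3 = 5.464/7.27 = 0.7516 mA.

I ≈ 0.752 mA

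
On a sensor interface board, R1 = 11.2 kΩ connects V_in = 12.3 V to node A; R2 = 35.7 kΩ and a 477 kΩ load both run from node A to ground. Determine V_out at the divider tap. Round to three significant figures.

V_out ≈ 9.20 V

First combine the lower leg with the load: R2 ‖ R_L = 33.21 kΩ.
Now apply the divider: V_out = 12.3 × 0.7478 = 9.198 V.
(Unloaded it would be 9.36 V; the load pulls it down.)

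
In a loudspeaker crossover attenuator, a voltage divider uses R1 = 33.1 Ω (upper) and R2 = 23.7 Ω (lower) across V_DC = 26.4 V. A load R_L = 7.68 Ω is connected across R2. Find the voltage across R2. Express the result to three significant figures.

V_out ≈ 3.94 V

R2 ‖ R_L = (23.7 × 7.68)/(23.7 + 7.68) = 5.800 Ω.
Now apply the divider: V_out = 26.4 × 0.1491 = 3.936 V.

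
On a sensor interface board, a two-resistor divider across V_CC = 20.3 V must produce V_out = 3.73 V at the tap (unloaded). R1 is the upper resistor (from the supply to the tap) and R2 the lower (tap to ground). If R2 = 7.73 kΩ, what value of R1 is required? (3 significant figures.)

Required fraction k = V_out/V_CC = 0.1837.
Rearranging, R1 = R2·(1−k)/k = 7.73 × 4.442 = 34.34 kΩ.

R1 ≈ 34.3 kΩ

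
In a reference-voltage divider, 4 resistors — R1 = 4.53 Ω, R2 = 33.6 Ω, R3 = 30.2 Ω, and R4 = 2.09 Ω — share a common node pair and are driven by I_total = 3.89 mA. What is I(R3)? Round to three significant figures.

I ≈ 0.169 mA

Conductances: ΣG = 1/4.53 + 1/33.6 + 1/30.2 + 1/2.09 = 0.7621 (1/Ω).
By the current-divider rule, I = I_total · G_k/ΣG = 3.89 × 0.04345 = 0.1690 mA.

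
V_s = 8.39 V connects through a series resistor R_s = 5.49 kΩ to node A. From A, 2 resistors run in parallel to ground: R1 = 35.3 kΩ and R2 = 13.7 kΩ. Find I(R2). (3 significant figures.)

Combine the parallel branches: R_p = (1/35.3 + 1/13.7)⁻¹ = 9.870 kΩ.
V_A by voltage divider: V_A = 8.39 × 9.870/(5.49 + 9.870) = 5.391 V.
Branch current I = V_A/R2 = 5.391/13.7 = 0.3935 mA.

I ≈ 0.394 mA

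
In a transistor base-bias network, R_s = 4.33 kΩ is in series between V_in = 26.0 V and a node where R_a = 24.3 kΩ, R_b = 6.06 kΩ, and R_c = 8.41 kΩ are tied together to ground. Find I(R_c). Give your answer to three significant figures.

Parallel bank: R_p = 1/(1/24.3 + 1/6.06 + 1/8.41) = 3.076 kΩ.
V_A by voltage divider: V_A = 26.0 × 3.076/(4.33 + 3.076) = 10.80 V.
Branch current I = V_A/R_c = 10.80/8.41 = 1.284 mA.
(Check via current divider: I_total = 3.511 mA; share G_k/ΣG = 0.3658 → same result.)

I ≈ 1.28 mA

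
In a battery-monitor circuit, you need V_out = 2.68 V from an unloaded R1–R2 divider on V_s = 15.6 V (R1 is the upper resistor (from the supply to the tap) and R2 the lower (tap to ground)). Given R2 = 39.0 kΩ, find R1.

The divider ratio is R2/(R1+R2) = 2.68/15.6 = 0.1718.
R1 = R2·(1/k − 1) = 39.0 × 4.821 = 188.0 kΩ.

R1 ≈ 188 kΩ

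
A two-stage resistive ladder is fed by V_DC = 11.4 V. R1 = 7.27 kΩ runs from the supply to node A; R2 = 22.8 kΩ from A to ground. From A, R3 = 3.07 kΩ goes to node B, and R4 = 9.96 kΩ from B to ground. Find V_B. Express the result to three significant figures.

V_B ≈ 4.64 V

The second stage (R3 + R4 = 13.03 kΩ) loads node A in parallel with R2.
R2 ‖ (R3+R4) = 8.291 kΩ.
First divider: V_A = V_DC · 8.291/(7.27 + 8.291) = 6.074 V.
Stage 2 is unloaded, so V_B = V_A · R4/(R3+R4) = 6.074 × 9.96/13.03 = 4.643 V.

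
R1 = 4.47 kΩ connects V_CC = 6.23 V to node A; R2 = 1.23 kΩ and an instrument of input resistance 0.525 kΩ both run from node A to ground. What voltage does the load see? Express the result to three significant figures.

V_out ≈ 0.474 V

The load sits in parallel with R2, giving an effective lower resistance R2' = R2·R_L/(R2+R_L) = 0.3679 kΩ.
Then V_out = V_CC · R2'/(R1 + R2') = 6.23 × 0.3679/4.838 = 0.4738 V.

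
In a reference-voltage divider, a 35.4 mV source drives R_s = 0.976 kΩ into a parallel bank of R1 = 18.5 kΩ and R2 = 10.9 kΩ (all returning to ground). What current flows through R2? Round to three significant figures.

Equivalent of the parallel group: R_p = 6.859 kΩ.
V_A = 35.4 × 6.859/7.835 = 30.99 mV.
Branch current I = V_A/R2 = 30.99/10.9 = 2.843 µA.
(Equivalently: I_total = 4.518 µA, then current-divider fraction G_k/ΣG = 0.6293.)

I ≈ 2.84 µA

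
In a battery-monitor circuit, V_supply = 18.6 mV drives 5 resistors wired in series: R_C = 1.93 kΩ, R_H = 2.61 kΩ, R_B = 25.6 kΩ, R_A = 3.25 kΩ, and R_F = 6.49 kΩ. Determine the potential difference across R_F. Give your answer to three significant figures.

Total series resistance ΣR = 1.93 + 2.61 + 25.6 + 3.25 + 6.49 = 39.88 kΩ.
By the voltage-divider rule, V = 18.6 × 6.490/39.88 = 3.027 mV.

V ≈ 3.03 mV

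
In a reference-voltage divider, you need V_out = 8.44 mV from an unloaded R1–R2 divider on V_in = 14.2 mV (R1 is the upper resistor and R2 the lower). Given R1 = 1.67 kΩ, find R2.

R2 ≈ 2.45 kΩ

V_out/V_in = R2/(R1+R2) = 0.5944.
Rearranging, R2 = R1·k/(1−k) = 1.67 × 1.465 = 2.447 kΩ.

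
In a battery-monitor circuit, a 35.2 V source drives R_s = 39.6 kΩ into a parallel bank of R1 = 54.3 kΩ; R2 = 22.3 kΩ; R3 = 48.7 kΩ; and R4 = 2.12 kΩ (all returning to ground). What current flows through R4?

Equivalent of the parallel group: R_p = 1.800 kΩ.
Node voltage V_A = V_s · R_p/(R_s + R_p) = 35.2 × 0.04348 = 1.531 V.
Branch current I = V_A/R4 = 1.531/2.12 = 0.7220 mA.

I ≈ 0.722 mA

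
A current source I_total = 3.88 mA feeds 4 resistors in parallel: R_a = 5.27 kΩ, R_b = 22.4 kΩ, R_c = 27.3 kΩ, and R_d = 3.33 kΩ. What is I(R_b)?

I ≈ 0.303 mA

ΣG = 1/5.27 + 1/22.4 + 1/27.3 + 1/3.33 = 0.5713.
R_b takes the fraction G_k/ΣG = 0.04464/0.5713 = 0.07814, so I = 3.88 × 0.07814 = 0.3032 mA.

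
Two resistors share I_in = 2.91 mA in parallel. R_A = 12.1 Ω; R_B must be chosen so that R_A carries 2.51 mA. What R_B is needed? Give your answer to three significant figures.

The fraction through R_A equals R_B/(R_A+R_B).
With f = 0.8625, R_B = R_A · f/(1−f) = 12.1 × 6.275 = 75.93 Ω.

R_B ≈ 75.9 Ω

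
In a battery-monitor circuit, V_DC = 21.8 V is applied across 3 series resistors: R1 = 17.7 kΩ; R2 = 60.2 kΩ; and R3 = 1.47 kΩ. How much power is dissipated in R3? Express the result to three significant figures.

P ≈ 0.111 mW

ΣR = 79.37 kΩ → I = 21.8/79.37 = 0.2747 mA.
P = I²R = 0.07544 × 1.47 = 0.1109 mW.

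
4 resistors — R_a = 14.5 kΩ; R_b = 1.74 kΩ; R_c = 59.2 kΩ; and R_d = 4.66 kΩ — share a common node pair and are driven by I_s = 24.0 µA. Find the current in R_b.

I ≈ 15.8 µA

ΣG = 1/14.5 + 1/1.74 + 1/59.2 + 1/4.66 = 0.8752.
R_b takes the fraction G_k/ΣG = 0.5747/0.8752 = 0.6567, so I = 24.0 × 0.6567 = 15.76 µA.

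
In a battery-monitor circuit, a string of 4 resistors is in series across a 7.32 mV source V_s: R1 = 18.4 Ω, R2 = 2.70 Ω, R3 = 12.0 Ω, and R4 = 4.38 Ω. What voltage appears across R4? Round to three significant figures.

V ≈ 0.855 mV

Series total: ΣR = 18.4 + 2.70 + 12.0 + 4.38 = 37.48 Ω.
Voltage divider: V = V_s · (4.380 / 37.48) = 7.32 × 0.1169 = 0.8554 mV.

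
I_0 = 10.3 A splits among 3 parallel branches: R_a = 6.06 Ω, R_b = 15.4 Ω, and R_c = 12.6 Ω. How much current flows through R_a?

ΣG = 1/6.06 + 1/15.4 + 1/12.6 = 0.3093.
Current divider: I(R_a) = I_0 · G_k/ΣG = 10.3 × (0.1650/0.3093) = 10.3 × 0.5335 = 5.495 A.

I ≈ 5.49 A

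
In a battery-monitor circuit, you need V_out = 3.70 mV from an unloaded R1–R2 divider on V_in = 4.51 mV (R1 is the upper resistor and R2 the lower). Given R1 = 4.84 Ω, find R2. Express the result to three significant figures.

R2 ≈ 22.1 Ω

V_out/V_in = R2/(R1+R2) = 0.8204.
R2 = R1 · 0.8204/(1 − 0.8204) = 22.11 Ω.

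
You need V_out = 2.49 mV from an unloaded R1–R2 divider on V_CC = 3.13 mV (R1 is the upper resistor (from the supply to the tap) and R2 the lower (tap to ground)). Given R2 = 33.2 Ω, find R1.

Required fraction k = V_out/V_CC = 0.7955.
So R1 = R2 · (V_CC/V_out − 1) = 33.2 × (3.13/2.49 − 1) = 33.2 × 0.2570 = 8.533 Ω.

R1 ≈ 8.53 Ω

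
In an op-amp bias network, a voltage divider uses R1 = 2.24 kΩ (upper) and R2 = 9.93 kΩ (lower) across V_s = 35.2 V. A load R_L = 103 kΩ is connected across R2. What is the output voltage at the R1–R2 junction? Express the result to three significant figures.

R2 ‖ R_L = (9.93 × 103)/(9.93 + 103) = 9.057 kΩ.
Then V_out = V_s · R2'/(R1 + R2') = 35.2 × 9.057/11.30 = 28.22 V.

V_out ≈ 28.2 V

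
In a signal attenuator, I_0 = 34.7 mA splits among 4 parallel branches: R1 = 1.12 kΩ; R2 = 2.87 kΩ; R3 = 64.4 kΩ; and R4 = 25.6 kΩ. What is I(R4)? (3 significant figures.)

I ≈ 1.05 mA

Total conductance ΣG = 1/1.12 + 1/2.87 + 1/64.4 + 1/25.6 = 1.296 (units of 1/kΩ).
By the current-divider rule, I = I_0 · G_k/ΣG = 34.7 × 0.03014 = 1.046 mA.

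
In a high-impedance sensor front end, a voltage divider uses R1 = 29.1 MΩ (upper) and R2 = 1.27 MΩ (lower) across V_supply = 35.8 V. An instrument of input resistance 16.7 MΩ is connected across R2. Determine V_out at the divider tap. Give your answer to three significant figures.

V_out ≈ 1.40 V

R2 ‖ R_L = (1.27 × 16.7)/(1.27 + 16.7) = 1.180 MΩ.
Voltage divider with the loaded lower leg: V_out = 35.8 × 1.180/(29.1 + 1.180) = 35.8 × 0.03898 = 1.395 V.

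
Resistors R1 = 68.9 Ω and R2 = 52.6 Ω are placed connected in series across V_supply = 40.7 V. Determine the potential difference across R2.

Total series resistance ΣR = 68.9 + 52.6 = 121.5 Ω.
By the voltage-divider rule, V = 40.7 × 52.60/121.5 = 17.62 V.

V ≈ 17.6 V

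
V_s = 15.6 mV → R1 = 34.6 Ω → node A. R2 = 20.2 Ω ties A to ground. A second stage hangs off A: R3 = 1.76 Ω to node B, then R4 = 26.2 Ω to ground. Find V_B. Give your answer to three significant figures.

V_B ≈ 3.70 mV

Looking into the second stage from A: R3 + R4 = 27.96 Ω appears in parallel with R2.
R2 ‖ (R3+R4) = 11.73 Ω.
V_A = 15.6 × 11.73/(34.6 + 11.73) = 3.949 mV.
Stage 2 is unloaded, so V_B = V_A · R4/(R3+R4) = 3.949 × 26.2/27.96 = 3.700 mV.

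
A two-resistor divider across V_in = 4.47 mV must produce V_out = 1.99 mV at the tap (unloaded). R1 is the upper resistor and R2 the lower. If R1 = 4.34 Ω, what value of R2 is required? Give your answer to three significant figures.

The divider ratio is R2/(R1+R2) = 1.99/4.47 = 0.4452.
Rearranging, R2 = R1·k/(1−k) = 4.34 × 0.8024 = 3.483 Ω.

R2 ≈ 3.48 Ω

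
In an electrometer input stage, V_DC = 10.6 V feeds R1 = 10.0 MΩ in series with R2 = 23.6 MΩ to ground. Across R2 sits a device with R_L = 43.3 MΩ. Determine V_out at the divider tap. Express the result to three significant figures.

R2 ‖ R_L = (23.6 × 43.3)/(23.6 + 43.3) = 15.27 MΩ.
Voltage divider with the loaded lower leg: V_out = 10.6 × 15.27/(10.0 + 15.27) = 10.6 × 0.6043 = 6.406 V.
(Unloaded it would be 7.45 V; the load pulls it down.)

V_out ≈ 6.41 V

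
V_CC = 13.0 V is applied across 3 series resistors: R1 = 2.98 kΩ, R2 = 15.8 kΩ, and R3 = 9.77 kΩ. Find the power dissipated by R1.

The common current is I = 13.0/28.55 = 0.4553 mA.
P(R1) = I²·R1 = (0.4553)² × 2.98 = 0.6179 mW.

P ≈ 0.618 mW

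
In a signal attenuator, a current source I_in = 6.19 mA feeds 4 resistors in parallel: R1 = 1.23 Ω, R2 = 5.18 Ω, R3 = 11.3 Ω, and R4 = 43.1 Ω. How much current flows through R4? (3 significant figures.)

I ≈ 0.128 mA

ΣG = 1/1.23 + 1/5.18 + 1/11.3 + 1/43.1 = 1.118.
R4 takes the fraction G_k/ΣG = 0.02320/1.118 = 0.02076, so I = 6.19 × 0.02076 = 0.1285 mA.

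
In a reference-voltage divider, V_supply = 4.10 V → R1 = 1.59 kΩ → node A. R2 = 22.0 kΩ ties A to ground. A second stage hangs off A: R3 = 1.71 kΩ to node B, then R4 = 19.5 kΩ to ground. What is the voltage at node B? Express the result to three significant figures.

V_B ≈ 3.29 V

Node A sees R2 in parallel with the series input of stage 2, R3 + R4 = 21.21 kΩ.
R2 ‖ (R3+R4) = 10.80 kΩ.
So V_A = 4.10 × 0.8717 = 3.574 V.
V_B = V_A × 0.9194 = 3.286 V.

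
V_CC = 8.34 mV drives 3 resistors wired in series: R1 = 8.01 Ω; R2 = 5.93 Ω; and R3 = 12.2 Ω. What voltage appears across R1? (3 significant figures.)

V ≈ 2.56 mV

Series total: ΣR = 8.01 + 5.93 + 12.2 = 26.14 Ω.
By the voltage-divider rule, V = 8.34 × 8.010/26.14 = 2.556 mV.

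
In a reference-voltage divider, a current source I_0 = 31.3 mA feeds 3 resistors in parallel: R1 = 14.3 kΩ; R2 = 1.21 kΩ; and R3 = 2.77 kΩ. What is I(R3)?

I ≈ 8.99 mA

Conductances: ΣG = 1/14.3 + 1/1.21 + 1/2.77 = 1.257 (1/kΩ).
R3 takes the fraction G_k/ΣG = 0.3610/1.257 = 0.2871, so I = 31.3 × 0.2871 = 8.987 mA.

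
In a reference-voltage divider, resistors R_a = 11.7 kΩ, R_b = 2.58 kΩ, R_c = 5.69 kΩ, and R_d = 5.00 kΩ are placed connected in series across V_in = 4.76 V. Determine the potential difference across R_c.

Series total: ΣR = 11.7 + 2.58 + 5.69 + 5.00 = 24.97 kΩ.
By the voltage-divider rule, V = 4.76 × 5.690/24.97 = 1.085 V.

V ≈ 1.08 V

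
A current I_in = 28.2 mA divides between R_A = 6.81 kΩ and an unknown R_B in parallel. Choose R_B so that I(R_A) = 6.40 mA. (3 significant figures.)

In a two-way split, I_A/I_in = R_B/(R_A + R_B).
With f = 0.2270, R_B = R_A · f/(1−f) = 6.81 × 0.2936 = 1.999 kΩ.

R_B ≈ 2.00 kΩ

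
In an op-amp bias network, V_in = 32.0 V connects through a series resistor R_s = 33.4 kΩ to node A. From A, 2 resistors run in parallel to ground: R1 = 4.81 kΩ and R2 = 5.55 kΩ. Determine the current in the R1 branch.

Combine the parallel branches: R_p = (1/4.81 + 1/5.55)⁻¹ = 2.577 kΩ.
V_A = 32.0 × 2.577/35.98 = 2.292 V.
Branch current I = V_A/R1 = 2.292/4.81 = 0.4765 mA.

I ≈ 0.476 mA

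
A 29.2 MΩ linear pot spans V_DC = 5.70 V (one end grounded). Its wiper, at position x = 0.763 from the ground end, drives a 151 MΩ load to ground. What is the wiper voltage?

V_out ≈ 4.20 V

Lower segment x·R_p = 22.28 MΩ; upper segment (1−x)·R_p = 6.920 MΩ.
R_L loads the lower segment: effective lower R = 19.41 MΩ.
V_out = 5.70 × 19.41/(6.920 + 19.41) = 4.202 V.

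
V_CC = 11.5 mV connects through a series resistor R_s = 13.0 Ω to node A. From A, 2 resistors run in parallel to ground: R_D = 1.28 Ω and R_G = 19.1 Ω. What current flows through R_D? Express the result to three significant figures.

I ≈ 0.759 mA

Parallel bank: R_p = 1/(1/1.28 + 1/19.1) = 1.200 Ω.
V_A = 11.5 × 1.200/14.20 = 0.9715 mV.
Branch current I = V_A/R_D = 0.9715/1.28 = 0.7590 mA.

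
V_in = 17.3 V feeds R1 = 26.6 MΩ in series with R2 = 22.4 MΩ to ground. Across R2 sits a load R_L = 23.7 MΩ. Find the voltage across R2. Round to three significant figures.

The load sits in parallel with R2, giving an effective lower resistance R2' = R2·R_L/(R2+R_L) = 11.52 MΩ.
Voltage divider with the loaded lower leg: V_out = 17.3 × 11.52/(26.6 + 11.52) = 17.3 × 0.3021 = 5.227 V.
(Unloaded it would be 7.91 V; the load pulls it down.)

V_out ≈ 5.23 V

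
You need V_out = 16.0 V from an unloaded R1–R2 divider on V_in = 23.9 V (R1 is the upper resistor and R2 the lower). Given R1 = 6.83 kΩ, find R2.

The divider ratio is R2/(R1+R2) = 16.0/23.9 = 0.6695.
So R2 = R1 · V_out/(V_in − V_out) = 6.83 × 16.0/(23.9 − 16.0) = 6.83 × 2.025 = 13.83 kΩ.

R2 ≈ 13.8 kΩ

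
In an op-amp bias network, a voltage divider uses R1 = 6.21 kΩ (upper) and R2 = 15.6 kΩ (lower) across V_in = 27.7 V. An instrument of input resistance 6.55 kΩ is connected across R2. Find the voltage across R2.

V_out ≈ 11.8 V

First combine the lower leg with the load: R2 ‖ R_L = 4.613 kΩ.
Then V_out = V_in · R2'/(R1 + R2') = 27.7 × 4.613/10.82 = 11.81 V.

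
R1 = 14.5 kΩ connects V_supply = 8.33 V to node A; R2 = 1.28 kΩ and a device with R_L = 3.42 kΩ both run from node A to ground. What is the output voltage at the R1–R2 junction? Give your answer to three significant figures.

First combine the lower leg with the load: R2 ‖ R_L = 0.9314 kΩ.
Then V_out = V_supply · R2'/(R1 + R2') = 8.33 × 0.9314/15.43 = 0.5028 V.

V_out ≈ 0.503 V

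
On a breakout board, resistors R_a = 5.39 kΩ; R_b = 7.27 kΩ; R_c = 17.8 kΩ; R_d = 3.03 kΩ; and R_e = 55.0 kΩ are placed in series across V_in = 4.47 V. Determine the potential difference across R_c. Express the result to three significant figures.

V ≈ 0.899 V

Total series resistance ΣR = 5.39 + 7.27 + 17.8 + 3.03 + 55.0 = 88.49 kΩ.
V = V_in · R/ΣR = 4.47 × 0.2012 = 0.8992 V.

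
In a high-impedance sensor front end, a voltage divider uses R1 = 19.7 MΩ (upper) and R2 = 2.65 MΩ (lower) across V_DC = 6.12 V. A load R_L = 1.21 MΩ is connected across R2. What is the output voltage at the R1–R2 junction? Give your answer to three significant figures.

V_out ≈ 0.248 V

R2 ‖ R_L = (2.65 × 1.21)/(2.65 + 1.21) = 0.8307 MΩ.
Then V_out = V_DC · R2'/(R1 + R2') = 6.12 × 0.8307/20.53 = 0.2476 V.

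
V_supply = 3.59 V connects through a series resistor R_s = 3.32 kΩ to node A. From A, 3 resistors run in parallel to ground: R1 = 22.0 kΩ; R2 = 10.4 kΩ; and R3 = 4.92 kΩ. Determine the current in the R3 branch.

Combine the parallel branches: R_p = (1/22.0 + 1/10.4 + 1/4.92)⁻¹ = 2.900 kΩ.
Node voltage V_A = V_supply · R_p/(R_s + R_p) = 3.59 × 0.4662 = 1.674 V.
I(R3) = V_A / R3 = 1.674/4.92 = 0.3402 mA.
(Equivalently: I_total = 0.5772 mA, then current-divider fraction G_k/ΣG = 0.5894.)

I ≈ 0.340 mA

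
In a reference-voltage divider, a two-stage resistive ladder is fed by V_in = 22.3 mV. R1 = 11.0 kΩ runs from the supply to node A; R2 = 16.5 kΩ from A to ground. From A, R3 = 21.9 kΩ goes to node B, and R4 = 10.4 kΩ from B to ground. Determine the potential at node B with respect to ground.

V_B ≈ 3.58 mV

Looking into the second stage from A: R3 + R4 = 32.30 kΩ appears in parallel with R2.
R2 ‖ (R3+R4) = 10.92 kΩ.
V_A = 22.3 × 10.92/(11.0 + 10.92) = 11.11 mV.
V_B = V_A × 0.3220 = 3.577 mV.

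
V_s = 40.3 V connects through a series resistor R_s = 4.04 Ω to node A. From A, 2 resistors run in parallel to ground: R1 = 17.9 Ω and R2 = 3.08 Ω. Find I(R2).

I ≈ 5.16 A

Equivalent of the parallel group: R_p = 2.628 Ω.
V_A = 40.3 × 2.628/6.668 = 15.88 V.
I(R2) = V_A / R2 = 15.88/3.08 = 5.157 A.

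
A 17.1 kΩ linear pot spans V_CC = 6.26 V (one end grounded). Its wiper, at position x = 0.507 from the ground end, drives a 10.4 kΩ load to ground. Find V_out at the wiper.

V_out ≈ 2.25 V

Split the track: R_lower = x·R_p = 8.670 kΩ, R_upper = (1−x)·R_p = 8.430 kΩ.
R_L loads the lower segment: effective lower R = 4.728 kΩ.
V_out = 6.26 × 4.728/(8.430 + 4.728) = 2.249 V.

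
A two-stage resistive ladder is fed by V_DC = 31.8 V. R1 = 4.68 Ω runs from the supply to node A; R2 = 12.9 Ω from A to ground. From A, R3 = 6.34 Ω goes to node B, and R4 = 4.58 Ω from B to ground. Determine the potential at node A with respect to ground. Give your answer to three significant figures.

Looking into the second stage from A: R3 + R4 = 10.92 Ω appears in parallel with R2.
Effective lower resistance at A: R2 ‖ 10.92 = 5.914 Ω.
V_A = 31.8 × 5.914/(4.68 + 5.914) = 17.75 V.

V_A ≈ 17.8 V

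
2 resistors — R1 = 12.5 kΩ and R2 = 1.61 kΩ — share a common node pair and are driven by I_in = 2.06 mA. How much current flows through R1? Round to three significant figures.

I ≈ 0.235 mA

Two-branch current divider: I_k = I_in · R_other/(R_1 + R_2).
So I = 2.06 × 1.61/14.11 = 0.2351 mA.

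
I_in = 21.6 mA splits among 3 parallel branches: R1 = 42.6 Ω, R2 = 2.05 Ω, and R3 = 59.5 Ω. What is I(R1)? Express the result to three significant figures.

I ≈ 0.960 mA

Conductances: ΣG = 1/42.6 + 1/2.05 + 1/59.5 = 0.5281 (1/Ω).
R1 takes the fraction G_k/ΣG = 0.02347/0.5281 = 0.04445, so I = 21.6 × 0.04445 = 0.9602 mA.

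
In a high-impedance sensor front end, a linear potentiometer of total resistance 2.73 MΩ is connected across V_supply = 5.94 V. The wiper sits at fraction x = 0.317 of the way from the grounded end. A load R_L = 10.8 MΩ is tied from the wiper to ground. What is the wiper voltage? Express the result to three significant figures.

Split the track: R_lower = x·R_p = 0.8654 MΩ, R_upper = (1−x)·R_p = 1.865 MΩ.
(x·R_p) ‖ R_L = 0.8012 MΩ.
Then V_out = V_supply · 0.8012/(1.865 + 0.8012) = 1.785 V.
(Unloaded: V_out = x·V_supply = 1.88 V.)

V_out ≈ 1.79 V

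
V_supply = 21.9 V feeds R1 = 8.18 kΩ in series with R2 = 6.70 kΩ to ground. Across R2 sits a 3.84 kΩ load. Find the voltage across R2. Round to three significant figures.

V_out ≈ 5.03 V

First combine the lower leg with the load: R2 ‖ R_L = 2.441 kΩ.
Now apply the divider: V_out = 21.9 × 0.2298 = 5.033 V.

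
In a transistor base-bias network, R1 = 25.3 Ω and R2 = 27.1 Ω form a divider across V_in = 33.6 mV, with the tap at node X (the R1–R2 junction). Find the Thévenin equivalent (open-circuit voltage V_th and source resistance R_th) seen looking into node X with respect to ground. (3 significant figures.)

Open-circuit (no load on X): V_th = V_in · R2/(R1 + R2) = 33.6 × 27.1/(25.30 + 27.1) = 17.38 mV.
Looking into X with the source shorted: R_th = R1·R2/(R1+R2) = 25.30 × 27.1/52.40 = 13.08 Ω.

V_th ≈ 17.4 mV, R_th ≈ 13.1 Ω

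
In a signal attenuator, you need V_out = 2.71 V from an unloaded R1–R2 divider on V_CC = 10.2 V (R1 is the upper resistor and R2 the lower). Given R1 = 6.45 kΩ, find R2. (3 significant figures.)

R2 ≈ 2.33 kΩ

Required fraction k = V_out/V_CC = 0.2657.
Rearranging, R2 = R1·k/(1−k) = 6.45 × 0.3618 = 2.334 kΩ.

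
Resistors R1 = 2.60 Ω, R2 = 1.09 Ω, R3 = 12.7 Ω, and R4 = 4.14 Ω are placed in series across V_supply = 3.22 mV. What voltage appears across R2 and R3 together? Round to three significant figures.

ΣR = 2.60 + 1.09 + 12.7 + 4.14 = 20.53 Ω.
R_{R2..R3} = 1.09 + 12.7 = 13.79 Ω.
By the voltage-divider rule, V = 3.22 × 13.79/20.53 = 2.163 mV.

V ≈ 2.16 mV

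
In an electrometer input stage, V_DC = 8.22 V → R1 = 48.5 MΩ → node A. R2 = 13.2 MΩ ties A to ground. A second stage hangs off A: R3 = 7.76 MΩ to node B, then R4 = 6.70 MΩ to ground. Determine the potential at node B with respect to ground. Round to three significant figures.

Node A sees R2 in parallel with the series input of stage 2, R3 + R4 = 14.46 MΩ.
Effective lower resistance at A: R2 ‖ 14.46 = 6.901 MΩ.
So V_A = 8.22 × 0.1246 = 1.024 V.
Stage 2 is unloaded, so V_B = V_A · R4/(R3+R4) = 1.024 × 6.70/14.46 = 0.4744 V.

V_B ≈ 0.474 V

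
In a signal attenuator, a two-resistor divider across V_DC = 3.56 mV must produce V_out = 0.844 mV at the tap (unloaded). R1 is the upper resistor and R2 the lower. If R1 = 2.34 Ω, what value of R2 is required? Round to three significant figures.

R2 ≈ 0.727 Ω

Required fraction k = V_out/V_DC = 0.2371.
So R2 = R1 · V_out/(V_DC − V_out) = 2.34 × 0.844/(3.56 − 0.844) = 2.34 × 0.3108 = 0.7272 Ω.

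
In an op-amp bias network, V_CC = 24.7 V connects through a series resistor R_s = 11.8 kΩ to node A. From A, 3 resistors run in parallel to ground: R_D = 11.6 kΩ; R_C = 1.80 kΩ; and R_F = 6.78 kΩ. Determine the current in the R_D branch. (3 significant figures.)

Equivalent of the parallel group: R_p = 1.267 kΩ.
V_A = 24.7 × 1.267/13.07 = 2.395 V.
Branch current I = V_A/R_D = 2.395/11.6 = 0.2065 mA.

I ≈ 0.206 mA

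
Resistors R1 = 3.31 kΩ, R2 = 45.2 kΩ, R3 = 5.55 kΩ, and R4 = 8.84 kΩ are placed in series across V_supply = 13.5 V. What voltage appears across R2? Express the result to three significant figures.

Series total: ΣR = 3.31 + 45.2 + 5.55 + 8.84 = 62.90 kΩ.
V = V_supply · R/ΣR = 13.5 × 0.7186 = 9.701 V.

V ≈ 9.70 V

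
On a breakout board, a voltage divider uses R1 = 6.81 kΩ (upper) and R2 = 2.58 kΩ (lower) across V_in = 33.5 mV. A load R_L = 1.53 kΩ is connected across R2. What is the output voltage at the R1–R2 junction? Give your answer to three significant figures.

First combine the lower leg with the load: R2 ‖ R_L = 0.9604 kΩ.
Voltage divider with the loaded lower leg: V_out = 33.5 × 0.9604/(6.81 + 0.9604) = 33.5 × 0.1236 = 4.141 mV.

V_out ≈ 4.14 mV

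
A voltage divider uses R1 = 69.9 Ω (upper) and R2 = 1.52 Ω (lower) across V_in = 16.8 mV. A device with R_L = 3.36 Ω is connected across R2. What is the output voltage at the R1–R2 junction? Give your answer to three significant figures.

V_out ≈ 0.248 mV

The load sits in parallel with R2, giving an effective lower resistance R2' = R2·R_L/(R2+R_L) = 1.047 Ω.
Now apply the divider: V_out = 16.8 × 0.01475 = 0.2478 mV.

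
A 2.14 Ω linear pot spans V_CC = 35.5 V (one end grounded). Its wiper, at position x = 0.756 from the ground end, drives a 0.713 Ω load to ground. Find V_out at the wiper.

V_out ≈ 17.3 V

Split the track: R_lower = x·R_p = 1.618 Ω, R_upper = (1−x)·R_p = 0.5222 Ω.
R_L loads the lower segment: effective lower R = 0.4949 Ω.
Loaded-divider output: V_out = 35.5 × 0.4866 = 17.27 V.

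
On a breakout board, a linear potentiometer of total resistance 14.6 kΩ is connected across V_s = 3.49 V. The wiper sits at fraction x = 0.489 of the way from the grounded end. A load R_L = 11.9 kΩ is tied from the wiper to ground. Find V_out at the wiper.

Lower segment x·R_p = 7.139 kΩ; upper segment (1−x)·R_p = 7.461 kΩ.
R_L loads the lower segment: effective lower R = 4.462 kΩ.
V_out = 3.49 × 4.462/(7.461 + 4.462) = 1.306 V.
(Unloaded: V_out = x·V_s = 1.71 V.)

V_out ≈ 1.31 V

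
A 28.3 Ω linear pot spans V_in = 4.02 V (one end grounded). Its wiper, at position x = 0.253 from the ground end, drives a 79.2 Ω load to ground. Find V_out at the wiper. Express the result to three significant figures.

The pot divides into 21.14 Ω above the wiper and 7.160 Ω below.
R_L loads the lower segment: effective lower R = 6.566 Ω.
Loaded-divider output: V_out = 4.02 × 0.2370 = 0.9527 V.

V_out ≈ 0.953 V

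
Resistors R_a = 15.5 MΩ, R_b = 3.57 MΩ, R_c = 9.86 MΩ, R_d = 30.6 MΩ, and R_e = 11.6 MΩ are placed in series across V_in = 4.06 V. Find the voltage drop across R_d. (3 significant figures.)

V ≈ 1.75 V

Total series resistance ΣR = 15.5 + 3.57 + 9.86 + 30.6 + 11.6 = 71.13 MΩ.
Voltage divider: V = V_in · (30.60 / 71.13) = 4.06 × 0.4302 = 1.747 V.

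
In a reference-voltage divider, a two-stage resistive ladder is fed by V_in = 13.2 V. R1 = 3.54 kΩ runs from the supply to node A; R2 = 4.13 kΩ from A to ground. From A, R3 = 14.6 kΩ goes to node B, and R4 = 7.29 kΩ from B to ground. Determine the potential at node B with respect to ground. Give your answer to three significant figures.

Looking into the second stage from A: R3 + R4 = 21.89 kΩ appears in parallel with R2.
R2 ‖ (R3+R4) = 3.474 kΩ.
First divider: V_A = V_in · 3.474/(3.54 + 3.474) = 6.538 V.
Then the unloaded second divider: V_B = V_A × R4/(R3+R4) = 6.538 × 0.3330 = 2.177 V.

V_B ≈ 2.18 V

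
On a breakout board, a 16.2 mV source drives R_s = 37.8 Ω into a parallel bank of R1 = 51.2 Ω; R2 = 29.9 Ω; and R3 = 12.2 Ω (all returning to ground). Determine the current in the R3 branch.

I ≈ 0.218 mA

Parallel bank: R_p = 1/(1/51.2 + 1/29.9 + 1/12.2) = 7.411 Ω.
Node voltage V_A = V_in · R_p/(R_s + R_p) = 16.2 × 0.1639 = 2.655 mV.
Branch current I = V_A/R3 = 2.655/12.2 = 0.2177 mA.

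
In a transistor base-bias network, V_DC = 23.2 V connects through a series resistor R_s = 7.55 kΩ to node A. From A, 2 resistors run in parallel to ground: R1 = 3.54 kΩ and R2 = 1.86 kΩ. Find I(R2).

I ≈ 1.73 mA

Parallel bank: R_p = 1/(1/3.54 + 1/1.86) = 1.219 kΩ.
Node voltage V_A = V_DC · R_p/(R_s + R_p) = 23.2 × 0.1390 = 3.226 V.
Branch current I = V_A/R2 = 3.226/1.86 = 1.734 mA.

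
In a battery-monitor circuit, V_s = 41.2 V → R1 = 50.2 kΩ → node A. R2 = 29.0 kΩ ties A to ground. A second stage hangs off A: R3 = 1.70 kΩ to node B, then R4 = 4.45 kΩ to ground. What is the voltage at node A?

V_A ≈ 3.78 V

Looking into the second stage from A: R3 + R4 = 6.150 kΩ appears in parallel with R2.
Effective lower resistance at A: R2 ‖ 6.150 = 5.074 kΩ.
First divider: V_A = V_s · 5.074/(50.2 + 5.074) = 3.782 V.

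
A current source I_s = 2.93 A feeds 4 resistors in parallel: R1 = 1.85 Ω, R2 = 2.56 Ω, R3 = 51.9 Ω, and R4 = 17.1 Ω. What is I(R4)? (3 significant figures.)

Conductances: ΣG = 1/1.85 + 1/2.56 + 1/51.9 + 1/17.1 = 1.009 (1/Ω).
By the current-divider rule, I = I_s · G_k/ΣG = 2.93 × 0.05796 = 0.1698 A.

I ≈ 0.170 A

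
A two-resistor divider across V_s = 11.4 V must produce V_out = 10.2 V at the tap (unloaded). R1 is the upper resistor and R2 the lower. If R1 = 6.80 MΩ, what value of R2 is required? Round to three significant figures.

V_out/V_s = R2/(R1+R2) = 0.8947.
R2 = R1 · 0.8947/(1 − 0.8947) = 57.80 MΩ.

R2 ≈ 57.8 MΩ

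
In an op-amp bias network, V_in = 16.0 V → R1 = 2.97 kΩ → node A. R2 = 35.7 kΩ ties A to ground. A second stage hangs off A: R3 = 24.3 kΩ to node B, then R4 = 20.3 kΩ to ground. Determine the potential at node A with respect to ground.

V_A ≈ 13.9 V

Node A sees R2 in parallel with the series input of stage 2, R3 + R4 = 44.60 kΩ.
R2 ‖ (R3+R4) = 19.83 kΩ.
So V_A = 16.0 × 0.8697 = 13.92 V.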